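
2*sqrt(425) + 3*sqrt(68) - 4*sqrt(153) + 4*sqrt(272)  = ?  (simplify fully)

2*sqrt(425) = 10*sqrt(17); 3*sqrt(68) = 6*sqrt(17); 4*sqrt(153) = 12*sqrt(17); 4*sqrt(272) = 16*sqrt(17)
Combine: (10 + 6 - 12 + 16)·sqrt(17) = 20*sqrt(17)

20*sqrt(17)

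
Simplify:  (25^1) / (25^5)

5^(-8)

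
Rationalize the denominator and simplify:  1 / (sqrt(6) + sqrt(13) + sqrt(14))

(-4*sqrt(273) + 5*sqrt(14) + 7*sqrt(13) + 21*sqrt(6))/287

Group as (sqrt(6) + sqrt(14)) + sqrt(13); multiply by (sqrt(6) + sqrt(14)) - sqrt(13), then rationalise the remaining surd.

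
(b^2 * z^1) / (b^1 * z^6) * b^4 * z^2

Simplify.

Quotient: b^1 * (z^-5)
Multiply by b^4 * z^2: add exponents.

b^5/z^3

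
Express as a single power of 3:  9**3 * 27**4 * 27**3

3**27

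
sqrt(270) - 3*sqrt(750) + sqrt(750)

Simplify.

sqrt(270) = 3*sqrt(30); 3*sqrt(750) = 15*sqrt(30); sqrt(750) = 5*sqrt(30)
Combine: (3 - 15 + 5)·sqrt(30) = -7*sqrt(30)

-7*sqrt(30)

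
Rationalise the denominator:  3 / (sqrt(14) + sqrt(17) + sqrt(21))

(-7*sqrt(102) + 5*sqrt(21) + 9*sqrt(17) + 12*sqrt(14))/142

Group as (sqrt(14) + sqrt(21)) + sqrt(17); multiply by (sqrt(14) + sqrt(21)) - sqrt(17), then rationalise the remaining surd.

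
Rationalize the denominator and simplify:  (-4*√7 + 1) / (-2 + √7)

(-26 - 7*√7)/3

Multiply numerator and denominator by -√7 - 2.
Denominator becomes -3; numerator becomes 7*√7 + 26.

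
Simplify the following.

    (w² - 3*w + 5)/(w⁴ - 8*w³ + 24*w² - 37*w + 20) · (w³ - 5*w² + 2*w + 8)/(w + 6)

(w² - w - 2)/(w² + 5*w - 6)

Factor: w⁴ - 8*w³ + 24*w² - 37*w + 20 = (w - 4)·(w² - 3*w + 5)·(w - 1);  w³ - 5*w² + 2*w + 8 = (w - 2)·(w + 1)·(w - 4)
Cancel the common factors (w² - 3*w + 5), (w - 4).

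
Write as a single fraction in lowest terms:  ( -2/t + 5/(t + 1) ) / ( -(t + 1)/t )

(-3*t + 2)/(t^2 + 2*t + 1)

Numerator: -2/t + 5/(t + 1) = (3*t - 2)/(t^2 + t)
Denominator: -(t + 1)/t = (-t - 1)/t
Divide: ((3*t - 2)/(t^2 + t)) · (t/(-t - 1)) = (-3*t + 2)/(t^2 + 2*t + 1)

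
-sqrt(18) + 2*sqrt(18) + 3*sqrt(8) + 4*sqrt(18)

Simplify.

sqrt(18) = 3*sqrt(2); 2*sqrt(18) = 6*sqrt(2); 3*sqrt(8) = 6*sqrt(2); 4*sqrt(18) = 12*sqrt(2)
Combine: (-3 + 6 + 6 + 12)·sqrt(2) = 21*sqrt(2)

21*sqrt(2)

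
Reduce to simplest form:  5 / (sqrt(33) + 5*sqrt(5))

(-5*sqrt(33) + 25*sqrt(5))/92

Multiply numerator and denominator by -5*sqrt(5) + sqrt(33).
Denominator becomes -92; numerator becomes -25*sqrt(5) + 5*sqrt(33).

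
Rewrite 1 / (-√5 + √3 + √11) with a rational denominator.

(-9*√5 - 3*√11 + 13*√3 + 2*√165)/51

Group as (√3 + √11) - √5; multiply by (√3 + √11) + √5, then rationalise the remaining surd.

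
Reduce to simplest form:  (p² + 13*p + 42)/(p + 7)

p + 6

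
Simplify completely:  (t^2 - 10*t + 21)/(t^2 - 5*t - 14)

(t - 3)/(t + 2)

Factor: t^2 - 10*t + 21 = (t - 7)*(t - 3);  t^2 - 5*t - 14 = (t - 7)*(t + 2)
Cancel the common factor (t - 7).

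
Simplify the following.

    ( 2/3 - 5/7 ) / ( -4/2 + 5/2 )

Numerator: 2/3 - 5/7 = -1/21
Denominator: -4/2 + 5/2 = 1/2
Divide: (-1/21) · (2) = -2/21

-2/21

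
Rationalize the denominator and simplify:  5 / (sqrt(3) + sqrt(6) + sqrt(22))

(-95*sqrt(6) - 125*sqrt(3) + 60*sqrt(11) + 65*sqrt(22))/97

Group as (sqrt(3) + sqrt(6)) + sqrt(22); multiply by (sqrt(3) + sqrt(6)) - sqrt(22), then rationalise the remaining surd.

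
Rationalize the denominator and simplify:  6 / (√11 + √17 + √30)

(-√5610 - √30 + 12*√17 + 18*√11)/62

Group as (√17 + √30) + √11; multiply by (√17 + √30) - √11, then rationalise the remaining surd.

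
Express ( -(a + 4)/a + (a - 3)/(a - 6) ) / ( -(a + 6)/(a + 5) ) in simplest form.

Numerator: -(a + 4)/a + (a - 3)/(a - 6) = (-a + 24)/(a² - 6*a)
Denominator: -(a + 6)/(a + 5) = (-a - 6)/(a + 5)
Divide: ((-a + 24)/(a² - 6*a)) · ((a + 5)/(-a - 6)) = (a² - 19*a - 120)/(a³ - 36*a)

(a² - 19*a - 120)/(a³ - 36*a)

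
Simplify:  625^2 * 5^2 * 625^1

5^14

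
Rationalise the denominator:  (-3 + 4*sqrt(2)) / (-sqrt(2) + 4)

(-4 + 13*sqrt(2))/14

Multiply numerator and denominator by sqrt(2) + 4.
Denominator becomes 14; numerator becomes -4 + 13*sqrt(2).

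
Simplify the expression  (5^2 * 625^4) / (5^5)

5^13

5^2 = 5^2; 625^4 = 5^16; 5^5 = 5^5
Combine exponents: 5^13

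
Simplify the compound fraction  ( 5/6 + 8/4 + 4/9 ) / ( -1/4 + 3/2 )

Numerator: 5/6 + 8/4 + 4/9 = 59/18
Denominator: -1/4 + 3/2 = 5/4
Divide: (59/18) · (4/5) = 118/45

118/45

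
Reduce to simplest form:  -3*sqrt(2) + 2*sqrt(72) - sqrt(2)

8*sqrt(2)

3*sqrt(2) = 3*sqrt(2); 2*sqrt(72) = 12*sqrt(2); sqrt(2) = sqrt(2)
Combine: (-3 + 12 - 1)·sqrt(2) = 8*sqrt(2)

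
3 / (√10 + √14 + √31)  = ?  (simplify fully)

(-12*√1085 - 21*√31 + 81*√14 + 105*√10)/511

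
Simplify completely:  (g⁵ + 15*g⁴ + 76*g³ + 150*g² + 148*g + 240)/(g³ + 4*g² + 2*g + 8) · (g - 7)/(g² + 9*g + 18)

(g² - 2*g - 35)/(g + 3)

Factor: g⁵ + 15*g⁴ + 76*g³ + 150*g² + 148*g + 240 = (g + 5)·(g² + 2)·(g + 4)·(g + 6);  g³ + 4*g² + 2*g + 8 = (g² + 2)·(g + 4);  g² + 9*g + 18 = (g + 3)·(g + 6)
Cancel the common factors (g² + 2), (g + 4), (g + 6).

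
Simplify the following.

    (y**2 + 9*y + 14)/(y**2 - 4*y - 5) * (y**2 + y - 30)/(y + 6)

(y**2 + 9*y + 14)/(y + 1)

Factor: y**2 + 9*y + 14 = (y + 7)*(y + 2);  y**2 - 4*y - 5 = (y - 5)*(y + 1);  y**2 + y - 30 = (y - 5)*(y + 6)
Cancel the common factors (y - 5), (y + 6).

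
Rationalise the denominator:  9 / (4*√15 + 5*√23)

(-36*√15 + 45*√23)/335

Multiply numerator and denominator by -4*√15 + 5*√23.
Denominator becomes 335; numerator becomes -36*√15 + 45*√23.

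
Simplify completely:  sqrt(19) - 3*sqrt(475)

sqrt(19) = sqrt(19); 3*sqrt(475) = 15*sqrt(19)
Combine: (1 - 15)·sqrt(19) = -14*sqrt(19)

-14*sqrt(19)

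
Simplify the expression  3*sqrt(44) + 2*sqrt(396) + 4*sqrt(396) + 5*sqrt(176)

62*sqrt(11)

3*sqrt(44) = 6*sqrt(11); 2*sqrt(396) = 12*sqrt(11); 4*sqrt(396) = 24*sqrt(11); 5*sqrt(176) = 20*sqrt(11)
Combine: (6 + 12 + 24 + 20)·sqrt(11) = 62*sqrt(11)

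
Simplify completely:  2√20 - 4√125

-16*√5

2√20 = 4*√5; 4√125 = 20*√5
Combine: (4 - 20)·√5 = -16*√5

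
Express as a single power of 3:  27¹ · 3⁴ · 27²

27¹ = 3^3; 3⁴ = 3^4; 27² = 3^6
Combine exponents: 3^13

3^13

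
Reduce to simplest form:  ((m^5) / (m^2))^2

Inside the bracket: m^3
Raise to the power 2: m^6

m^6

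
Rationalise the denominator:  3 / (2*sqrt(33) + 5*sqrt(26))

Multiply numerator and denominator by -2*sqrt(33) + 5*sqrt(26).
Denominator becomes 518; numerator becomes -6*sqrt(33) + 15*sqrt(26).

(-6*sqrt(33) + 15*sqrt(26))/518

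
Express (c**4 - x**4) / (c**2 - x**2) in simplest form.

c**2 + x**2

Difference of fourth powers: factor out (c**2 - x**2).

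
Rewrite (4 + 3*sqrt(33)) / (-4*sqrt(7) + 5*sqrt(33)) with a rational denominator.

Multiply numerator and denominator by 4*sqrt(7) + 5*sqrt(33).
Denominator becomes 713; numerator becomes 16*sqrt(7) + 20*sqrt(33) + 12*sqrt(231) + 495.

(16*sqrt(7) + 20*sqrt(33) + 12*sqrt(231) + 495)/713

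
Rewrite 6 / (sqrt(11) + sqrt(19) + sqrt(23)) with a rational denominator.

(-12*sqrt(4807) + 42*sqrt(23) + 90*sqrt(19) + 186*sqrt(11))/787

Group as (sqrt(19) + sqrt(23)) + sqrt(11); multiply by (sqrt(19) + sqrt(23)) - sqrt(11), then rationalise the remaining surd.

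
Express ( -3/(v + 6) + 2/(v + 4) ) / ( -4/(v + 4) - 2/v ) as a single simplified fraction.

Numerator: -3/(v + 6) + 2/(v + 4) = -v/(v^2 + 10*v + 24)
Denominator: -4/(v + 4) - 2/v = (-6*v - 8)/(v^2 + 4*v)
Divide: (-v/(v^2 + 10*v + 24)) · ((v^2 + 4*v)/(-6*v - 8)) = v^2/(6*v^2 + 44*v + 48)

v^2/(6*v^2 + 44*v + 48)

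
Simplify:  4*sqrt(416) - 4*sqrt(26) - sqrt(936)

4*sqrt(416) = 16*sqrt(26); 4*sqrt(26) = 4*sqrt(26); sqrt(936) = 6*sqrt(26)
Combine: (16 - 4 - 6)·sqrt(26) = 6*sqrt(26)

6*sqrt(26)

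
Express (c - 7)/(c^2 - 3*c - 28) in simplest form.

1/(c + 4)

Factor: c^2 - 3*c - 28 = (c + 4)*(c - 7)
Cancel the common factor (c - 7).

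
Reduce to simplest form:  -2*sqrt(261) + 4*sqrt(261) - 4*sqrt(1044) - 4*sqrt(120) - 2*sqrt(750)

-18*sqrt(30) - 18*sqrt(29)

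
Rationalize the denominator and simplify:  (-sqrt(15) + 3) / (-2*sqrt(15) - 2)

(-2*sqrt(15) + 9)/14

Multiply numerator and denominator by -2 + 2*sqrt(15).
Denominator becomes -56; numerator becomes -36 + 8*sqrt(15).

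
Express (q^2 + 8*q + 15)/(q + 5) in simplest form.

Factor: q^2 + 8*q + 15 = (q + 5)*(q + 3)
Cancel the common factor (q + 5).

q + 3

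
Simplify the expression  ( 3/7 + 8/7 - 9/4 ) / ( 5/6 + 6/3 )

-57/238

Numerator: 3/7 + 8/7 - 9/4 = -19/28
Denominator: 5/6 + 6/3 = 17/6
Divide: (-19/28) · (6/17) = -57/238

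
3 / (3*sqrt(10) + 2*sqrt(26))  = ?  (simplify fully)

(-9*sqrt(10) + 6*sqrt(26))/14

Multiply numerator and denominator by -3*sqrt(10) + 2*sqrt(26).
Denominator becomes 14; numerator becomes -9*sqrt(10) + 6*sqrt(26).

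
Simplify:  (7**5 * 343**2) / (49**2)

7**7

7**5 = 7**5; 343**2 = 7**6; 49**2 = 7**4
Combine exponents: 7**7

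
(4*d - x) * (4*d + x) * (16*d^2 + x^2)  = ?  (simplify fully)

Telescope via difference of squares: ((4*d)+x)((4*d)-x) = 16*d^2 - x^2, then repeat with the next factor.

256*d^4 - x^4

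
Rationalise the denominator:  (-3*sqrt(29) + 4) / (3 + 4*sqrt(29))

Multiply numerator and denominator by -4*sqrt(29) + 3.
Denominator becomes -455; numerator becomes -25*sqrt(29) + 360.

(-72 + 5*sqrt(29))/91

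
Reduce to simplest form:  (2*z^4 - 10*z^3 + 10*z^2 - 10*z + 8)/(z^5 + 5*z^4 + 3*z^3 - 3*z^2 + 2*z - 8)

Factor: 2*z^4 - 10*z^3 + 10*z^2 - 10*z + 8 = 2*(z - 4)*(z^2 + 1)*(z - 1);  z^5 + 5*z^4 + 3*z^3 - 3*z^2 + 2*z - 8 = (z + 4)*(z^2 + 1)*(z + 2)*(z - 1)
Cancel the common factors (z^2 + 1), (z - 1).

(2*z - 8)/(z^2 + 6*z + 8)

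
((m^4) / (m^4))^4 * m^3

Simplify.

Inside the bracket: 1
Raise to the power 4: 1
Multiply by m^3: add exponents.

m^3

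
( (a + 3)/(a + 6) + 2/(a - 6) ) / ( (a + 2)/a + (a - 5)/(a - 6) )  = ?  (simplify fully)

Numerator: (a + 3)/(a + 6) + 2/(a - 6) = (a^2 - a - 6)/(a^2 - 36)
Denominator: (a + 2)/a + (a - 5)/(a - 6) = (2*a^2 - 9*a - 12)/(a^2 - 6*a)
Divide: ((a^2 - a - 6)/(a^2 - 36)) · ((a^2 - 6*a)/(2*a^2 - 9*a - 12)) = (a^3 - a^2 - 6*a)/(2*a^3 + 3*a^2 - 66*a - 72)

(a^3 - a^2 - 6*a)/(2*a^3 + 3*a^2 - 66*a - 72)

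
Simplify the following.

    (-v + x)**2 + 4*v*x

(v + x)**2

Expand the square and combine the 4*v*x term.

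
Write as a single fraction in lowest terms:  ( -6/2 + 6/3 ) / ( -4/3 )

3/4

Numerator: -6/2 + 6/3 = -1
Denominator: -4/3 = -4/3
Divide: (-1) · (-3/4) = 3/4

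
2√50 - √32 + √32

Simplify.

2√50 = 10*√2; √32 = 4*√2; √32 = 4*√2
Combine: (10 - 4 + 4)·√2 = 10*√2

10*√2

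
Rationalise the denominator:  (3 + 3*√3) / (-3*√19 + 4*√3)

Multiply numerator and denominator by 4*√3 + 3*√19.
Denominator becomes -123; numerator becomes 12*√3 + 36 + 9*√19 + 9*√57.

(-3*√57 - 3*√19 - 12 - 4*√3)/41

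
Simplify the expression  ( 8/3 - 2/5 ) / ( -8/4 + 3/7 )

-238/165

Numerator: 8/3 - 2/5 = 34/15
Denominator: -8/4 + 3/7 = -11/7
Divide: (34/15) · (-7/11) = -238/165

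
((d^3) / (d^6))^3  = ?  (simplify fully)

Inside the bracket: (d^-3)
Raise to the power 3: (d^-9)

d^(-9)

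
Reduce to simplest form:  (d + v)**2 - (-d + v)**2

4*d*v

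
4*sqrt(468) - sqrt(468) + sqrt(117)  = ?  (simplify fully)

4*sqrt(468) = 24*sqrt(13); sqrt(468) = 6*sqrt(13); sqrt(117) = 3*sqrt(13)
Combine: (24 - 6 + 3)·sqrt(13) = 21*sqrt(13)

21*sqrt(13)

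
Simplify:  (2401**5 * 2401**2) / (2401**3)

2401**5 = 7**20; 2401**2 = 7**8; 2401**3 = 7**12
Combine exponents: 7**16

7**16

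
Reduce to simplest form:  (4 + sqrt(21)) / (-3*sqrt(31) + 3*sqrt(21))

Multiply numerator and denominator by 3*sqrt(21) + 3*sqrt(31).
Denominator becomes -90; numerator becomes 12*sqrt(21) + 63 + 12*sqrt(31) + 3*sqrt(651).

(-sqrt(651) - 4*sqrt(31) - 21 - 4*sqrt(21))/30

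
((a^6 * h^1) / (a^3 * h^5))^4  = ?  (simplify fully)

Inside the bracket: a^3 * (h^-4)
Raise to the power 4: a^12 * (h^-16)

a^12/h^16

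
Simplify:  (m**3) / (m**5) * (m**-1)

Quotient: (m**-2)
Multiply by (m**-1): add exponents.

m**(-3)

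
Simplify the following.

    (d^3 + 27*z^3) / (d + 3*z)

d^2 - 3*d*z + 9*z^2

(3*z)^3 + d^3 = (d + 3*z)(d^2 - 3*d*z + 9*z^2).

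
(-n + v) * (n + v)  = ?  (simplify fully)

-n^2 + v^2

Telescope via difference of squares: (v+n)(v-n) = -n^2 + v^2.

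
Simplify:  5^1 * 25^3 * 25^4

5^1 = 5^1; 25^3 = 5^6; 25^4 = 5^8
Combine exponents: 5^15

5^15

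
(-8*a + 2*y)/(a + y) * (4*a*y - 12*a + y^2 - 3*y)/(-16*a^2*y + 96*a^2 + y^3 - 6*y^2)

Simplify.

(2*y - 6)/(a*y - 6*a + y^2 - 6*y)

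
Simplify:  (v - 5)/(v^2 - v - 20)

Factor: v^2 - v - 20 = (v + 4)*(v - 5)
Cancel the common factor (v - 5).

1/(v + 4)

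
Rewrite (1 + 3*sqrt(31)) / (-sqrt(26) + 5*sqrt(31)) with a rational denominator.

(sqrt(26) + 5*sqrt(31) + 3*sqrt(806) + 465)/749

Multiply numerator and denominator by sqrt(26) + 5*sqrt(31).
Denominator becomes 749; numerator becomes sqrt(26) + 5*sqrt(31) + 3*sqrt(806) + 465.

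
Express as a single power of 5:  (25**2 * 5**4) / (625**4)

5**(-8)

25**2 = 5**4; 5**4 = 5**4; 625**4 = 5**16
Combine exponents: 5**(-8)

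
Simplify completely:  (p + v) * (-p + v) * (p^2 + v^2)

-p^4 + v^4

(v+p)(v-p) = -p^2 + v^2; continue pairing.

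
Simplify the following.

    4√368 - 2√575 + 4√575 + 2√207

4√368 = 16*√23; 2√575 = 10*√23; 4√575 = 20*√23; 2√207 = 6*√23
Combine: (16 - 10 + 20 + 6)·√23 = 32*√23

32*√23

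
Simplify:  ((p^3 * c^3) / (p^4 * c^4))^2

Inside the bracket: (p^-1) * (c^-1)
Raise to the power 2: (p^-2) * (c^-2)

1/(c^2*p^2)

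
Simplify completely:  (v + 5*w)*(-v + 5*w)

-v^2 + 25*w^2

Product of conjugates: (P+Q)(P-Q) = P^2 - Q^2.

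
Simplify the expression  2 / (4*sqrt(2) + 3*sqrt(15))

(-8*sqrt(2) + 6*sqrt(15))/103

Multiply numerator and denominator by -4*sqrt(2) + 3*sqrt(15).
Denominator becomes 103; numerator becomes -8*sqrt(2) + 6*sqrt(15).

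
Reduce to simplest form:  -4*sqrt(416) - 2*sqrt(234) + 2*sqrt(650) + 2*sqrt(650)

4*sqrt(416) = 16*sqrt(26); 2*sqrt(234) = 6*sqrt(26); 2*sqrt(650) = 10*sqrt(26); 2*sqrt(650) = 10*sqrt(26)
Combine: (-16 - 6 + 10 + 10)·sqrt(26) = -2*sqrt(26)

-2*sqrt(26)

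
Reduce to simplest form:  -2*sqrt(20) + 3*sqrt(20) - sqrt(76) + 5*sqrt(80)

-2*sqrt(19) + 22*sqrt(5)

2*sqrt(20) = 4*sqrt(5); 3*sqrt(20) = 6*sqrt(5); sqrt(76) = 2*sqrt(19); 5*sqrt(80) = 20*sqrt(5)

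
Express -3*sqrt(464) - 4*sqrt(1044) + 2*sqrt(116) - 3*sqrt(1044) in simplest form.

3*sqrt(464) = 12*sqrt(29); 4*sqrt(1044) = 24*sqrt(29); 2*sqrt(116) = 4*sqrt(29); 3*sqrt(1044) = 18*sqrt(29)
Combine: (-12 - 24 + 4 - 18)·sqrt(29) = -50*sqrt(29)

-50*sqrt(29)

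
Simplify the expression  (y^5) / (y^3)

y^2

Quotient: y^2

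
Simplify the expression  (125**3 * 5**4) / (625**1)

125**3 = 5**9; 5**4 = 5**4; 625**1 = 5**4
Combine exponents: 5**9

5**9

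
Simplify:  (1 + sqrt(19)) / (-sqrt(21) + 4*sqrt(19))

Multiply numerator and denominator by sqrt(21) + 4*sqrt(19).
Denominator becomes 283; numerator becomes sqrt(21) + 4*sqrt(19) + sqrt(399) + 76.

(sqrt(21) + 4*sqrt(19) + sqrt(399) + 76)/283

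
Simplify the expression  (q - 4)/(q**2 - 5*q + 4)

1/(q - 1)

Factor: q**2 - 5*q + 4 = (q - 4)*(q - 1)
Cancel the common factor (q - 4).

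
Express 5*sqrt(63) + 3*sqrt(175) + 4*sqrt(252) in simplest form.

5*sqrt(63) = 15*sqrt(7); 3*sqrt(175) = 15*sqrt(7); 4*sqrt(252) = 24*sqrt(7)
Combine: (15 + 15 + 24)·sqrt(7) = 54*sqrt(7)

54*sqrt(7)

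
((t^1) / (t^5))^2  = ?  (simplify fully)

Inside the bracket: (t^-4)
Raise to the power 2: (t^-8)

t^(-8)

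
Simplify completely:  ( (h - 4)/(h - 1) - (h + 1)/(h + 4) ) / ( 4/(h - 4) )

(-15*h + 60)/(4*h^2 + 12*h - 16)

Numerator: (h - 4)/(h - 1) - (h + 1)/(h + 4) = -15/(h^2 + 3*h - 4)
Denominator: 4/(h - 4) = 4/(h - 4)
Divide: (-15/(h^2 + 3*h - 4)) · (h/4 - 1) = (-15*h + 60)/(4*h^2 + 12*h - 16)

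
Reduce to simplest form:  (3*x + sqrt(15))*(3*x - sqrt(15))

Difference of squares with P = 3*x, Q = sqrt(15).

9*x^2 - 15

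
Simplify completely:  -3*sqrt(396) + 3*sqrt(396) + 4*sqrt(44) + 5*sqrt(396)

3*sqrt(396) = 18*sqrt(11); 3*sqrt(396) = 18*sqrt(11); 4*sqrt(44) = 8*sqrt(11); 5*sqrt(396) = 30*sqrt(11)
Combine: (-18 + 18 + 8 + 30)·sqrt(11) = 38*sqrt(11)

38*sqrt(11)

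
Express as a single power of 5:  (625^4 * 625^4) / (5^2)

5^30

625^4 = 5^16; 625^4 = 5^16; 5^2 = 5^2
Combine exponents: 5^30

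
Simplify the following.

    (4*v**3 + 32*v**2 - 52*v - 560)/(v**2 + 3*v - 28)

Factor: 4*v**3 + 32*v**2 - 52*v - 560 = 4*(v + 7)*(v - 4)*(v + 5);  v**2 + 3*v - 28 = (v + 7)*(v - 4)
Cancel the common factors (v - 4), (v + 7).

4*v + 20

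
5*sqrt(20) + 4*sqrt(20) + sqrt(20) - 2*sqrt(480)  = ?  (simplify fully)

5*sqrt(20) = 10*sqrt(5); 4*sqrt(20) = 8*sqrt(5); sqrt(20) = 2*sqrt(5); 2*sqrt(480) = 8*sqrt(30)

-8*sqrt(30) + 20*sqrt(5)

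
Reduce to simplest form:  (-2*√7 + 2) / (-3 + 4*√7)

Multiply numerator and denominator by -4*√7 - 3.
Denominator becomes -103; numerator becomes -2*√7 + 50.

(-50 + 2*√7)/103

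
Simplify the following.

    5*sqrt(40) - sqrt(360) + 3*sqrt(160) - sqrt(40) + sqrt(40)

5*sqrt(40) = 10*sqrt(10); sqrt(360) = 6*sqrt(10); 3*sqrt(160) = 12*sqrt(10); sqrt(40) = 2*sqrt(10); sqrt(40) = 2*sqrt(10)
Combine: (10 - 6 + 12 - 2 + 2)·sqrt(10) = 16*sqrt(10)

16*sqrt(10)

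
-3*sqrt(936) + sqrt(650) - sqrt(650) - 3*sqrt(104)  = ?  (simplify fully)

-24*sqrt(26)

3*sqrt(936) = 18*sqrt(26); sqrt(650) = 5*sqrt(26); sqrt(650) = 5*sqrt(26); 3*sqrt(104) = 6*sqrt(26)
Combine: (-18 + 5 - 5 - 6)·sqrt(26) = -24*sqrt(26)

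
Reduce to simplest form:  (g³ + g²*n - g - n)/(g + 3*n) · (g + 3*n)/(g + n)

Factor: g³ + g²*n - g - n = (g + 1)·(g + n)·(g - 1)
Cancel the common factors (g + 3*n), (g + n).

g² - 1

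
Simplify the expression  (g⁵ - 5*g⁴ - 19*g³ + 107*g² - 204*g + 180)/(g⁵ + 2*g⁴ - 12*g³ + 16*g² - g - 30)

Factor: g⁵ - 5*g⁴ - 19*g³ + 107*g² - 204*g + 180 = (g² - 2*g + 3)·(g - 6)·(g - 2)·(g + 5);  g⁵ + 2*g⁴ - 12*g³ + 16*g² - g - 30 = (g + 5)·(g - 2)·(g² - 2*g + 3)·(g + 1)
Cancel the common factors (g² - 2*g + 3), (g - 2), (g + 5).

(g - 6)/(g + 1)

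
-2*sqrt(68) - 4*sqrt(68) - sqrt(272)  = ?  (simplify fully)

-16*sqrt(17)

2*sqrt(68) = 4*sqrt(17); 4*sqrt(68) = 8*sqrt(17); sqrt(272) = 4*sqrt(17)
Combine: (-4 - 8 - 4)·sqrt(17) = -16*sqrt(17)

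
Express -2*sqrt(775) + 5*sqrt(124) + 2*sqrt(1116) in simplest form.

12*sqrt(31)

2*sqrt(775) = 10*sqrt(31); 5*sqrt(124) = 10*sqrt(31); 2*sqrt(1116) = 12*sqrt(31)
Combine: (-10 + 10 + 12)·sqrt(31) = 12*sqrt(31)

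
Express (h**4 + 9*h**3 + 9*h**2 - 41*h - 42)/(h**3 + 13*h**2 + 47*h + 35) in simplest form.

Factor: h**4 + 9*h**3 + 9*h**2 - 41*h - 42 = (h + 7)*(h - 2)*(h + 3)*(h + 1);  h**3 + 13*h**2 + 47*h + 35 = (h + 5)*(h + 1)*(h + 7)
Cancel the common factors (h + 1), (h + 7).

(h**2 + h - 6)/(h + 5)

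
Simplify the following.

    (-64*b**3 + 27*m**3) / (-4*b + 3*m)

(3*m)**3 - (4*b)**3 = (-4*b + 3*m)(16*b**2 + 12*b*m + 9*m**2).

16*b**2 + 12*b*m + 9*m**2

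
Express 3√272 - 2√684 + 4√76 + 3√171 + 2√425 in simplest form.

5*√19 + 22*√17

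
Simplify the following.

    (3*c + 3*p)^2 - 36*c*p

Expanding gives 9*c^2 - 18*c*p + 9*p^2, a perfect square.

9*(c - p)^2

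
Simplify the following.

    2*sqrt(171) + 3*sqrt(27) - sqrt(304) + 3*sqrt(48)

2*sqrt(171) = 6*sqrt(19); 3*sqrt(27) = 9*sqrt(3); sqrt(304) = 4*sqrt(19); 3*sqrt(48) = 12*sqrt(3)

2*sqrt(19) + 21*sqrt(3)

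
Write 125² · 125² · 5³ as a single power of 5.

125² = 5^6; 125² = 5^6; 5³ = 5^3
Combine exponents: 5^15

5^15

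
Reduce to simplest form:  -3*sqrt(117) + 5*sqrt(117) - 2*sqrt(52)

2*sqrt(13)

3*sqrt(117) = 9*sqrt(13); 5*sqrt(117) = 15*sqrt(13); 2*sqrt(52) = 4*sqrt(13)
Combine: (-9 + 15 - 4)·sqrt(13) = 2*sqrt(13)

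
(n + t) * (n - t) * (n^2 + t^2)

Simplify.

n^4 - t^4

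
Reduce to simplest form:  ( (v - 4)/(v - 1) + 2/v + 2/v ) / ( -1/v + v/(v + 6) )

Numerator: (v - 4)/(v - 1) + 2/v + 2/v = (v^2 - 4)/(v^2 - v)
Denominator: -1/v + v/(v + 6) = (v^2 - v - 6)/(v^2 + 6*v)
Divide: ((v^2 - 4)/(v^2 - v)) · ((v^2 + 6*v)/(v^2 - v - 6)) = (v^2 + 4*v - 12)/(v^2 - 4*v + 3)

(v^2 + 4*v - 12)/(v^2 - 4*v + 3)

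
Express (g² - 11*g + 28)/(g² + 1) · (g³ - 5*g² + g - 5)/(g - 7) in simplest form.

g² - 9*g + 20

Factor: g² - 11*g + 28 = (g - 4)·(g - 7);  g³ - 5*g² + g - 5 = (g² + 1)·(g - 5)
Cancel the common factors (g² + 1), (g - 7).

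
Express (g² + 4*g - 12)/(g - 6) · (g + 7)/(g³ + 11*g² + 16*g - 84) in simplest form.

1/(g - 6)

Factor: g² + 4*g - 12 = (g + 6)·(g - 2);  g³ + 11*g² + 16*g - 84 = (g - 2)·(g + 6)·(g + 7)
Cancel the common factors (g + 7), (g + 6), (g - 2).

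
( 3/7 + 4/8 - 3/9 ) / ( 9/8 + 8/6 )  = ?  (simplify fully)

Numerator: 3/7 + 4/8 - 3/9 = 25/42
Denominator: 9/8 + 8/6 = 59/24
Divide: (25/42) · (24/59) = 100/413

100/413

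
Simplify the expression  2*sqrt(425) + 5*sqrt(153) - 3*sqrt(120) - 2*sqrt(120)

-10*sqrt(30) + 25*sqrt(17)

2*sqrt(425) = 10*sqrt(17); 5*sqrt(153) = 15*sqrt(17); 3*sqrt(120) = 6*sqrt(30); 2*sqrt(120) = 4*sqrt(30)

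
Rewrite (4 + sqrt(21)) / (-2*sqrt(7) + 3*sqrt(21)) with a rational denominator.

Multiply numerator and denominator by 2*sqrt(7) + 3*sqrt(21).
Denominator becomes 161; numerator becomes 8*sqrt(7) + 14*sqrt(3) + 12*sqrt(21) + 63.

(8*sqrt(7) + 14*sqrt(3) + 12*sqrt(21) + 63)/161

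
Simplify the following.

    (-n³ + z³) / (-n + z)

n² + n*z + z²

z^3 - n^3 = (-n + z)(n² + n*z + z²).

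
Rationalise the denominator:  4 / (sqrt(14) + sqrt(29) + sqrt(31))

Group as (sqrt(14) + sqrt(31)) + sqrt(29); multiply by (sqrt(14) + sqrt(31)) - sqrt(29), then rationalise the remaining surd.

(-sqrt(12586) + 6*sqrt(31) + 8*sqrt(29) + 23*sqrt(14))/185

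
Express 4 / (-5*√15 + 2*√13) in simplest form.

(-20*√15 - 8*√13)/323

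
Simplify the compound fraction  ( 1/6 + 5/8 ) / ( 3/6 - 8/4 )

-19/36

Numerator: 1/6 + 5/8 = 19/24
Denominator: 3/6 - 8/4 = -3/2
Divide: (19/24) · (-2/3) = -19/36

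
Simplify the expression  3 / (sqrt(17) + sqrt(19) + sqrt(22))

(-3*sqrt(7106) + 21*sqrt(22) + 30*sqrt(19) + 36*sqrt(17))/548

Group as (sqrt(17) + sqrt(22)) + sqrt(19); multiply by (sqrt(17) + sqrt(22)) - sqrt(19), then rationalise the remaining surd.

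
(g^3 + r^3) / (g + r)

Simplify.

g^2 - g*r + r^2

r^3 + g^3 = (g + r)(g^2 - g*r + r^2).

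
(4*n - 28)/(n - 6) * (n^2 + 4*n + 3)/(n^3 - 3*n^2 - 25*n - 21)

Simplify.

Factor: 4*n - 28 = 4*(n - 7);  n^2 + 4*n + 3 = (n + 1)*(n + 3);  n^3 - 3*n^2 - 25*n - 21 = (n + 1)*(n + 3)*(n - 7)
Cancel the common factors (n + 3), (n + 1), (n - 7).

4/(n - 6)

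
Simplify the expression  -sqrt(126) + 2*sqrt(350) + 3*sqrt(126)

sqrt(126) = 3*sqrt(14); 2*sqrt(350) = 10*sqrt(14); 3*sqrt(126) = 9*sqrt(14)
Combine: (-3 + 10 + 9)·sqrt(14) = 16*sqrt(14)

16*sqrt(14)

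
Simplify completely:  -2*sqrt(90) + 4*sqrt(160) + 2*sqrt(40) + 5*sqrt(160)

2*sqrt(90) = 6*sqrt(10); 4*sqrt(160) = 16*sqrt(10); 2*sqrt(40) = 4*sqrt(10); 5*sqrt(160) = 20*sqrt(10)
Combine: (-6 + 16 + 4 + 20)·sqrt(10) = 34*sqrt(10)

34*sqrt(10)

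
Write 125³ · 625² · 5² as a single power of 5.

125³ = 5^9; 625² = 5^8; 5² = 5^2
Combine exponents: 5^19

5^19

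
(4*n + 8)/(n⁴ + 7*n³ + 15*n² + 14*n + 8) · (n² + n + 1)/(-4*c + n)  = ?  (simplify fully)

Factor: 4*n + 8 = 4·(n + 2);  n⁴ + 7*n³ + 15*n² + 14*n + 8 = (n² + n + 1)·(n + 4)·(n + 2)
Cancel the common factors (n² + n + 1), (n + 2).

-4/(4*c*n + 16*c - n² - 4*n)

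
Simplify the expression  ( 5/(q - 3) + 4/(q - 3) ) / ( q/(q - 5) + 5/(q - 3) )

(9*q - 45)/(q^2 + 2*q - 25)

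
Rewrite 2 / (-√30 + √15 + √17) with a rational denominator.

Group as (√15 + √17) - √30; multiply by (√15 + √17) + √30, then rationalise the remaining surd.

(-√30 + 14*√17 + 16*√15 + 15*√34)/254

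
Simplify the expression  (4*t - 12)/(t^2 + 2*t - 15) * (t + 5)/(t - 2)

Factor: 4*t - 12 = 4*(t - 3);  t^2 + 2*t - 15 = (t - 3)*(t + 5)
Cancel the common factors (t + 5), (t - 3).

4/(t - 2)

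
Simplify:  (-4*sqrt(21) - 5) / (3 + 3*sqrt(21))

Multiply numerator and denominator by -3*sqrt(21) + 3.
Denominator becomes -180; numerator becomes 3*sqrt(21) + 237.

(-79 - sqrt(21))/60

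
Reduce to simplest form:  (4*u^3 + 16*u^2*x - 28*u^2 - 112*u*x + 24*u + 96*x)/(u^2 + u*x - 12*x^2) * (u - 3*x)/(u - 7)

(4*u^2 - 28*u + 24)/(u - 7)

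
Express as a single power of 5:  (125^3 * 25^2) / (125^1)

125^3 = 5^9; 25^2 = 5^4; 125^1 = 5^3
Combine exponents: 5^10

5^10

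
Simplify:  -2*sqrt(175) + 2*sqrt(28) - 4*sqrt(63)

2*sqrt(175) = 10*sqrt(7); 2*sqrt(28) = 4*sqrt(7); 4*sqrt(63) = 12*sqrt(7)
Combine: (-10 + 4 - 12)·sqrt(7) = -18*sqrt(7)

-18*sqrt(7)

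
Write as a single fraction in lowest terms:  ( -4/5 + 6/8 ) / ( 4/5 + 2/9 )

-9/184

Numerator: -4/5 + 6/8 = -1/20
Denominator: 4/5 + 2/9 = 46/45
Divide: (-1/20) · (45/46) = -9/184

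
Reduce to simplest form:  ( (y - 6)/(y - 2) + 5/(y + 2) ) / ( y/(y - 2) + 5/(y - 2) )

Numerator: (y - 6)/(y - 2) + 5/(y + 2) = (y**2 + y - 22)/(y**2 - 4)
Denominator: y/(y - 2) + 5/(y - 2) = (y + 5)/(y - 2)
Divide: ((y**2 + y - 22)/(y**2 - 4)) · ((y - 2)/(y + 5)) = (y**2 + y - 22)/(y**2 + 7*y + 10)

(y**2 + y - 22)/(y**2 + 7*y + 10)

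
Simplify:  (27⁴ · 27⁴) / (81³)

27⁴ = 3^12; 27⁴ = 3^12; 81³ = 3^12
Combine exponents: 3^12

3^12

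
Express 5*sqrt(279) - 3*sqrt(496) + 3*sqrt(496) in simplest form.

15*sqrt(31)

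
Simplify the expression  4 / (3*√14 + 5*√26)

Multiply numerator and denominator by -3*√14 + 5*√26.
Denominator becomes 524; numerator becomes -12*√14 + 20*√26.

(-3*√14 + 5*√26)/131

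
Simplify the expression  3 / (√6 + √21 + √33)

Group as (√6 + √21) + √33; multiply by (√6 + √21) - √33, then rationalise the remaining surd.

(-√462 - √33 + 3*√21 + 8*√6)/26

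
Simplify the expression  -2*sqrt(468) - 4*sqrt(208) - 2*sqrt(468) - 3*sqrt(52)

-46*sqrt(13)

2*sqrt(468) = 12*sqrt(13); 4*sqrt(208) = 16*sqrt(13); 2*sqrt(468) = 12*sqrt(13); 3*sqrt(52) = 6*sqrt(13)
Combine: (-12 - 16 - 12 - 6)·sqrt(13) = -46*sqrt(13)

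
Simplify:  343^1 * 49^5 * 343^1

343^1 = 7^3; 49^5 = 7^10; 343^1 = 7^3
Combine exponents: 7^16

7^16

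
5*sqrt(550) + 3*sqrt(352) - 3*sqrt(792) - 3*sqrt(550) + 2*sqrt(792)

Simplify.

16*sqrt(22)

5*sqrt(550) = 25*sqrt(22); 3*sqrt(352) = 12*sqrt(22); 3*sqrt(792) = 18*sqrt(22); 3*sqrt(550) = 15*sqrt(22); 2*sqrt(792) = 12*sqrt(22)
Combine: (25 + 12 - 18 - 15 + 12)·sqrt(22) = 16*sqrt(22)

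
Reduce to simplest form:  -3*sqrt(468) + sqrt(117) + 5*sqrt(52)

3*sqrt(468) = 18*sqrt(13); sqrt(117) = 3*sqrt(13); 5*sqrt(52) = 10*sqrt(13)
Combine: (-18 + 3 + 10)·sqrt(13) = -5*sqrt(13)

-5*sqrt(13)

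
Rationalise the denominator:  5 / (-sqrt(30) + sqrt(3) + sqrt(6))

(-35*sqrt(30) - 45*sqrt(6) - 55*sqrt(3) - 20*sqrt(15))/123

Group as (sqrt(3) + sqrt(6)) - sqrt(30); multiply by (sqrt(3) + sqrt(6)) + sqrt(30), then rationalise the remaining surd.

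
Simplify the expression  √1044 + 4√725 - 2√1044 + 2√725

24*√29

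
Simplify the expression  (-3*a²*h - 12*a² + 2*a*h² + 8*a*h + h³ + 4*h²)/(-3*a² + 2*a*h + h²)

h + 4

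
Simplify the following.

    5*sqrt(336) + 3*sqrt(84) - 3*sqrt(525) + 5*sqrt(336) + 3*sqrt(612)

5*sqrt(336) = 20*sqrt(21); 3*sqrt(84) = 6*sqrt(21); 3*sqrt(525) = 15*sqrt(21); 5*sqrt(336) = 20*sqrt(21); 3*sqrt(612) = 18*sqrt(17)

18*sqrt(17) + 31*sqrt(21)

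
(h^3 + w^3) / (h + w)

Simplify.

h^2 - h*w + w^2

Apply the sum-of-cubes factorisation and cancel (h + w).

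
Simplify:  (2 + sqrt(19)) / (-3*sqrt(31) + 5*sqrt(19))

(6*sqrt(31) + 10*sqrt(19) + 3*sqrt(589) + 95)/196

Multiply numerator and denominator by 3*sqrt(31) + 5*sqrt(19).
Denominator becomes 196; numerator becomes 6*sqrt(31) + 10*sqrt(19) + 3*sqrt(589) + 95.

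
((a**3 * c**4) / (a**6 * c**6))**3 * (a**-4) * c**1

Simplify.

Inside the bracket: (a**-3) * (c**-2)
Raise to the power 3: (a**-9) * (c**-6)
Multiply by (a**-4) * c**1: add exponents.

1/(a**13*c**5)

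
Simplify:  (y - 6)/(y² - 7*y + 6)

Factor: y² - 7*y + 6 = (y - 6)·(y - 1)
Cancel the common factor (y - 6).

1/(y - 1)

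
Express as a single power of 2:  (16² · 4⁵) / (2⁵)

16² = 2^8; 4⁵ = 2^10; 2⁵ = 2^5
Combine exponents: 2^13

2^13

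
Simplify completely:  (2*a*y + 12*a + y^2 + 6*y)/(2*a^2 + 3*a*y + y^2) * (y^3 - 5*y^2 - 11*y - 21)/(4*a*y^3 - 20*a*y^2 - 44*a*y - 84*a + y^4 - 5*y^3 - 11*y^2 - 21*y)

Factor: 2*a*y + 12*a + y^2 + 6*y = (2*a + y)*(y + 6);  2*a^2 + 3*a*y + y^2 = (a + y)*(2*a + y);  y^3 - 5*y^2 - 11*y - 21 = (y - 7)*(y^2 + 2*y + 3);  4*a*y^3 - 20*a*y^2 - 44*a*y - 84*a + y^4 - 5*y^3 - 11*y^2 - 21*y = (y - 7)*(y^2 + 2*y + 3)*(4*a + y)
Cancel the common factors (y^2 + 2*y + 3), (2*a + y), (y - 7).

(y + 6)/(4*a^2 + 5*a*y + y^2)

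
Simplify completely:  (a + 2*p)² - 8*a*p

(a - 2*p)²

After expansion: a² - 4*a*p + 4*p² — a perfect-square trinomial.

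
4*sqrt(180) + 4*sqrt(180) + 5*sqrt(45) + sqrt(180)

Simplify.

4*sqrt(180) = 24*sqrt(5); 4*sqrt(180) = 24*sqrt(5); 5*sqrt(45) = 15*sqrt(5); sqrt(180) = 6*sqrt(5)
Combine: (24 + 24 + 15 + 6)·sqrt(5) = 69*sqrt(5)

69*sqrt(5)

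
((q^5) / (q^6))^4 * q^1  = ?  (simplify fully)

Inside the bracket: (q^-1)
Raise to the power 4: (q^-4)
Multiply by q^1: add exponents.

q^(-3)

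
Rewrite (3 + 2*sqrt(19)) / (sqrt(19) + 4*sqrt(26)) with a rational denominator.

Multiply numerator and denominator by -4*sqrt(26) + sqrt(19).
Denominator becomes -397; numerator becomes -8*sqrt(494) - 12*sqrt(26) + 3*sqrt(19) + 38.

(-38 - 3*sqrt(19) + 12*sqrt(26) + 8*sqrt(494))/397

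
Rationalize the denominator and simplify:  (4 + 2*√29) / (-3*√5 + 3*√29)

Multiply numerator and denominator by 3*√5 + 3*√29.
Denominator becomes 216; numerator becomes 12*√5 + 12*√29 + 6*√145 + 174.

(2*√5 + 2*√29 + √145 + 29)/36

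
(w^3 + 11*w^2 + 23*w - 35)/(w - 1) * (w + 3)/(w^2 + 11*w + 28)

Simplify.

Factor: w^3 + 11*w^2 + 23*w - 35 = (w - 1)*(w + 5)*(w + 7);  w^2 + 11*w + 28 = (w + 7)*(w + 4)
Cancel the common factors (w - 1), (w + 7).

(w^2 + 8*w + 15)/(w + 4)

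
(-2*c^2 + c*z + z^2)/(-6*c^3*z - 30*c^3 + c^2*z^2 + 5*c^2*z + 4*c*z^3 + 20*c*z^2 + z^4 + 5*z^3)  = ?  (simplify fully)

1/(3*c*z + 15*c + z^2 + 5*z)

Factor: -2*c^2 + c*z + z^2 = (2*c + z)*(-c + z);  -6*c^3*z - 30*c^3 + c^2*z^2 + 5*c^2*z + 4*c*z^3 + 20*c*z^2 + z^4 + 5*z^3 = (-c + z)*(3*c + z)*(2*c + z)*(z + 5)
Cancel the common factors (2*c + z), (-c + z).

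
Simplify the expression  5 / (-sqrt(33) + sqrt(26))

Multiply numerator and denominator by sqrt(26) + sqrt(33).
Denominator becomes -7; numerator becomes 5*sqrt(26) + 5*sqrt(33).

(-5*sqrt(33) - 5*sqrt(26))/7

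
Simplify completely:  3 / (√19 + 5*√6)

Multiply numerator and denominator by -√19 + 5*√6.
Denominator becomes 131; numerator becomes -3*√19 + 15*√6.

(-3*√19 + 15*√6)/131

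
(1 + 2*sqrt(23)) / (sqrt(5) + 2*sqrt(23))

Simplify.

(-2*sqrt(115) - sqrt(5) + 2*sqrt(23) + 92)/87

Multiply numerator and denominator by -sqrt(5) + 2*sqrt(23).
Denominator becomes 87; numerator becomes -2*sqrt(115) - sqrt(5) + 2*sqrt(23) + 92.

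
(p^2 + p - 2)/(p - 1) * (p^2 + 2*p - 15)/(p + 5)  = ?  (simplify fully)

p^2 - p - 6

Factor: p^2 + p - 2 = (p - 1)*(p + 2);  p^2 + 2*p - 15 = (p - 3)*(p + 5)
Cancel the common factors (p + 5), (p - 1).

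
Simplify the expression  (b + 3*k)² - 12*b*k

After expansion: b² - 6*b*k + 9*k² — a perfect-square trinomial.

(b - 3*k)²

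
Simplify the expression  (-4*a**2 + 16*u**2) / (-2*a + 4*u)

Factor (4*u)**2 - (2*a)**2 and cancel (-2*a + 4*u).

2*a + 4*u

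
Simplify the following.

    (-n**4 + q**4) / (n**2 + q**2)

-n**2 + q**2

-n**4 + q**4 factors as (-n + q)*(n + q)*(n**2 + q**2).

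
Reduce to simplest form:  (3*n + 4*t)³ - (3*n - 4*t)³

216*n²*t + 128*t³

Write as f((3*n),(4*t)) - f((3*n),-(4*t)) and expand.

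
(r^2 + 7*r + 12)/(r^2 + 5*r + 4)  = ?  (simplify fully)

Factor: r^2 + 7*r + 12 = (r + 4)*(r + 3);  r^2 + 5*r + 4 = (r + 1)*(r + 4)
Cancel the common factor (r + 4).

(r + 3)/(r + 1)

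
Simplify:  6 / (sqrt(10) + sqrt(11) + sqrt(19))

Group as (sqrt(10) + sqrt(11)) + sqrt(19); multiply by (sqrt(10) + sqrt(11)) - sqrt(19), then rationalise the remaining surd.

(-3*sqrt(2090) + 3*sqrt(19) + 27*sqrt(11) + 30*sqrt(10))/109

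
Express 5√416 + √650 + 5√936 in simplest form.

55*√26

5√416 = 20*√26; √650 = 5*√26; 5√936 = 30*√26
Combine: (20 + 5 + 30)·√26 = 55*√26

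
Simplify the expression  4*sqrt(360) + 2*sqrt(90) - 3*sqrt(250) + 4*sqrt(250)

4*sqrt(360) = 24*sqrt(10); 2*sqrt(90) = 6*sqrt(10); 3*sqrt(250) = 15*sqrt(10); 4*sqrt(250) = 20*sqrt(10)
Combine: (24 + 6 - 15 + 20)·sqrt(10) = 35*sqrt(10)

35*sqrt(10)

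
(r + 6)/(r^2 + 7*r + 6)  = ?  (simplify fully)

1/(r + 1)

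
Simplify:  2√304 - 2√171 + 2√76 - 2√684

2√304 = 8*√19; 2√171 = 6*√19; 2√76 = 4*√19; 2√684 = 12*√19
Combine: (8 - 6 + 4 - 12)·√19 = -6*√19

-6*√19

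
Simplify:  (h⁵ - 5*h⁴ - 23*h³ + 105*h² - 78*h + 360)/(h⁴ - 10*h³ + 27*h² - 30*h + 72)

h + 5

Factor: h⁵ - 5*h⁴ - 23*h³ + 105*h² - 78*h + 360 = (h - 6)·(h - 4)·(h² + 3)·(h + 5);  h⁴ - 10*h³ + 27*h² - 30*h + 72 = (h - 4)·(h² + 3)·(h - 6)
Cancel the common factors (h² + 3), (h - 4), (h - 6).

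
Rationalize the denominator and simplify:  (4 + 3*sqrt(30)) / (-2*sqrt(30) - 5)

Multiply numerator and denominator by -5 + 2*sqrt(30).
Denominator becomes -95; numerator becomes -7*sqrt(30) + 160.

(-160 + 7*sqrt(30))/95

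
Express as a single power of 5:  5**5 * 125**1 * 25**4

5**16

5**5 = 5**5; 125**1 = 5**3; 25**4 = 5**8
Combine exponents: 5**16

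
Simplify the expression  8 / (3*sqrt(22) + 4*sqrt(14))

(-12*sqrt(22) + 16*sqrt(14))/13

Multiply numerator and denominator by -3*sqrt(22) + 4*sqrt(14).
Denominator becomes 26; numerator becomes -24*sqrt(22) + 32*sqrt(14).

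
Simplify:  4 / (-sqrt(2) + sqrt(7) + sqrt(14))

(-76*sqrt(2) - 20*sqrt(14) + 36*sqrt(7) + 112)/31

Group as (sqrt(7) + sqrt(14)) - sqrt(2); multiply by (sqrt(7) + sqrt(14)) + sqrt(2), then rationalise the remaining surd.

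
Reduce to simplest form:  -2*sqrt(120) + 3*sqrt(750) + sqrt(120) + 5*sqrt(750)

2*sqrt(120) = 4*sqrt(30); 3*sqrt(750) = 15*sqrt(30); sqrt(120) = 2*sqrt(30); 5*sqrt(750) = 25*sqrt(30)
Combine: (-4 + 15 + 2 + 25)·sqrt(30) = 38*sqrt(30)

38*sqrt(30)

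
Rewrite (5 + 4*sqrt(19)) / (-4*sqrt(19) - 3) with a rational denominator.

(-289 - 8*sqrt(19))/295

Multiply numerator and denominator by -3 + 4*sqrt(19).
Denominator becomes -295; numerator becomes 8*sqrt(19) + 289.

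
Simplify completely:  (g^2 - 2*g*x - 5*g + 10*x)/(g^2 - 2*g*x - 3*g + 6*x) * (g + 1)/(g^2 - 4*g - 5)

Factor: g^2 - 2*g*x - 5*g + 10*x = (g - 2*x)*(g - 5);  g^2 - 2*g*x - 3*g + 6*x = (g - 3)*(g - 2*x);  g^2 - 4*g - 5 = (g + 1)*(g - 5)
Cancel the common factors (g + 1), (g - 2*x), (g - 5).

1/(g - 3)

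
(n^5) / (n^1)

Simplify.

n^4

Quotient: n^4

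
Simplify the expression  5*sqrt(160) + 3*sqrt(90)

29*sqrt(10)

5*sqrt(160) = 20*sqrt(10); 3*sqrt(90) = 9*sqrt(10)
Combine: (20 + 9)·sqrt(10) = 29*sqrt(10)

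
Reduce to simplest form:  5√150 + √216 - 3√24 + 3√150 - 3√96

28*√6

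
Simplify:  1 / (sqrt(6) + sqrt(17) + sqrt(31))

Group as (sqrt(6) + sqrt(31)) + sqrt(17); multiply by (sqrt(6) + sqrt(31)) - sqrt(17), then rationalise the remaining surd.

(-sqrt(3162) - 4*sqrt(31) + 10*sqrt(17) + 21*sqrt(6))/172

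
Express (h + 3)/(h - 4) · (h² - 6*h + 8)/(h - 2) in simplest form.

h + 3

Factor: h² - 6*h + 8 = (h - 2)·(h - 4)
Cancel the common factors (h - 2), (h - 4).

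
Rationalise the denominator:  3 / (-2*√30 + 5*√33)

(2*√30 + 5*√33)/235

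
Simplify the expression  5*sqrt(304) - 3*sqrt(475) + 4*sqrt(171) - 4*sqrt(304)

sqrt(19)

5*sqrt(304) = 20*sqrt(19); 3*sqrt(475) = 15*sqrt(19); 4*sqrt(171) = 12*sqrt(19); 4*sqrt(304) = 16*sqrt(19)
Combine: (20 - 15 + 12 - 16)·sqrt(19) = sqrt(19)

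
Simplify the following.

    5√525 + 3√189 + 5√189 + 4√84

5√525 = 25*√21; 3√189 = 9*√21; 5√189 = 15*√21; 4√84 = 8*√21
Combine: (25 + 9 + 15 + 8)·√21 = 57*√21

57*√21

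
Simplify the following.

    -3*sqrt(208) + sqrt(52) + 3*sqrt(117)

-sqrt(13)

3*sqrt(208) = 12*sqrt(13); sqrt(52) = 2*sqrt(13); 3*sqrt(117) = 9*sqrt(13)
Combine: (-12 + 2 + 9)·sqrt(13) = -sqrt(13)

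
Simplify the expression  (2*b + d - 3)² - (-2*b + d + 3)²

Only the odd-power cross terms survive.

4*d*(2*b - 3)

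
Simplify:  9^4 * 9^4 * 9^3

3^22

9^4 = 3^8; 9^4 = 3^8; 9^3 = 3^6
Combine exponents: 3^22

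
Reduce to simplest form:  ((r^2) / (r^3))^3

Inside the bracket: (r^-1)
Raise to the power 3: (r^-3)

r^(-3)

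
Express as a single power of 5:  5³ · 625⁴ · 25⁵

5³ = 5^3; 625⁴ = 5^16; 25⁵ = 5^10
Combine exponents: 5^29

5^29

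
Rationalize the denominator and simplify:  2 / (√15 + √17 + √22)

(-√5610 + 5*√22 + 10*√17 + 12*√15)/230

Group as (√15 + √22) + √17; multiply by (√15 + √22) - √17, then rationalise the remaining surd.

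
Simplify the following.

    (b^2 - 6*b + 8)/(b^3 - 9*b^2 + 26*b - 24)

Factor: b^2 - 6*b + 8 = (b - 4)*(b - 2);  b^3 - 9*b^2 + 26*b - 24 = (b - 2)*(b - 4)*(b - 3)
Cancel the common factors (b - 2), (b - 4).

1/(b - 3)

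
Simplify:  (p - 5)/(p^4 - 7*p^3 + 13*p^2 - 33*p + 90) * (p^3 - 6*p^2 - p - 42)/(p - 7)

1/(p - 3)

Factor: p^4 - 7*p^3 + 13*p^2 - 33*p + 90 = (p^2 + p + 6)*(p - 5)*(p - 3);  p^3 - 6*p^2 - p - 42 = (p^2 + p + 6)*(p - 7)
Cancel the common factors (p^2 + p + 6), (p - 7), (p - 5).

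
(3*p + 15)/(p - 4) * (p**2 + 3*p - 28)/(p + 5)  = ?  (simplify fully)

Factor: 3*p + 15 = 3*(p + 5);  p**2 + 3*p - 28 = (p - 4)*(p + 7)
Cancel the common factors (p + 5), (p - 4).

3*p + 21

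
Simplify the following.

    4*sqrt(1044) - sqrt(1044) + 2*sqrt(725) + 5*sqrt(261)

43*sqrt(29)

4*sqrt(1044) = 24*sqrt(29); sqrt(1044) = 6*sqrt(29); 2*sqrt(725) = 10*sqrt(29); 5*sqrt(261) = 15*sqrt(29)
Combine: (24 - 6 + 10 + 15)·sqrt(29) = 43*sqrt(29)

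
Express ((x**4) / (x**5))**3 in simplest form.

Inside the bracket: (x**-1)
Raise to the power 3: (x**-3)

x**(-3)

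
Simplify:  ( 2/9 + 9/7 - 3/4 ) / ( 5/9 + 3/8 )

382/469

Numerator: 2/9 + 9/7 - 3/4 = 191/252
Denominator: 5/9 + 3/8 = 67/72
Divide: (191/252) · (72/67) = 382/469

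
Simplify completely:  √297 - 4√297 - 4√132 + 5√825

8*√33

√297 = 3*√33; 4√297 = 12*√33; 4√132 = 8*√33; 5√825 = 25*√33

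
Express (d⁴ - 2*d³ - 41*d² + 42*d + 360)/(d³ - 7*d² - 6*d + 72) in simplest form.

Factor: d⁴ - 2*d³ - 41*d² + 42*d + 360 = (d + 3)·(d - 4)·(d - 6)·(d + 5);  d³ - 7*d² - 6*d + 72 = (d - 6)·(d - 4)·(d + 3)
Cancel the common factors (d - 6), (d - 4), (d + 3).

d + 5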